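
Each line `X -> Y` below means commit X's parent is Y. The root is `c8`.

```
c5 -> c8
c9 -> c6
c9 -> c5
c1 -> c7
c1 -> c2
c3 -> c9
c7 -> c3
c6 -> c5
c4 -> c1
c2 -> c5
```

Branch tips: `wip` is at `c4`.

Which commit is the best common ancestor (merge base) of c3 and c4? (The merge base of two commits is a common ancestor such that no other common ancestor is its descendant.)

Ancestors of c3: {c3, c5, c6, c8, c9}.
Ancestors of c4: {c1, c2, c3, c4, c5, c6, c7, c8, c9}.
Common ancestors: {c3, c5, c6, c8, c9}.
Among these, c3 is not an ancestor of any other common ancestor — it is the merge base.

c3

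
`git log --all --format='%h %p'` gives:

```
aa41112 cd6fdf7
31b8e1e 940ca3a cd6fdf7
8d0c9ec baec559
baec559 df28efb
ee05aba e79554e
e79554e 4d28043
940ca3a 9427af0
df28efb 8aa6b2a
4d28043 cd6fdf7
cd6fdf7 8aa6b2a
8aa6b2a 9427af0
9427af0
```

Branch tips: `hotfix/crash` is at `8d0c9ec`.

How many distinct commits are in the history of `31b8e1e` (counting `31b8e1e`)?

5

Walking parent pointers from 31b8e1e: reachable set = {31b8e1e, 8aa6b2a, 940ca3a, 9427af0, cd6fdf7}.
That is 5 commits.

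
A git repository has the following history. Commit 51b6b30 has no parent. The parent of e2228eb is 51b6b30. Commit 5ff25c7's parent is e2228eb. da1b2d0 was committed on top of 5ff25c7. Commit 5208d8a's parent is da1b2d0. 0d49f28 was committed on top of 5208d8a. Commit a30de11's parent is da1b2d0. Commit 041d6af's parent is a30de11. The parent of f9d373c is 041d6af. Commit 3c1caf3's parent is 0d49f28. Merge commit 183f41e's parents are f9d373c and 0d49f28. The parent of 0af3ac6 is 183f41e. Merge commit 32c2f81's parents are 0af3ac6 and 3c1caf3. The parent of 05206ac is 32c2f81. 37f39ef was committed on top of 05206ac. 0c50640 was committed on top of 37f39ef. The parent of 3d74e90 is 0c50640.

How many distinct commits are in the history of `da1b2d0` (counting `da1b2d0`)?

Walking parent pointers from da1b2d0: reachable set = {51b6b30, 5ff25c7, da1b2d0, e2228eb}.
That is 4 commits.

4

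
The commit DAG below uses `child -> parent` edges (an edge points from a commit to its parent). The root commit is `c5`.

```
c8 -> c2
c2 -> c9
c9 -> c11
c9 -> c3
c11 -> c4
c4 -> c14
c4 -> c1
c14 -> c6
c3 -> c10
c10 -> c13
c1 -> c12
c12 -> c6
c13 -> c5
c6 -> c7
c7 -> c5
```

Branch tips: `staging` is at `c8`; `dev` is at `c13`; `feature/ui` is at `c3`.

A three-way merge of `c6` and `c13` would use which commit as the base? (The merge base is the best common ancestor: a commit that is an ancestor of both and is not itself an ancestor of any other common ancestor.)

Ancestors of c6: {c5, c6, c7}.
Ancestors of c13: {c13, c5}.
Common ancestors: {c5}.
The only common ancestor is c5, so it is the merge base.

c5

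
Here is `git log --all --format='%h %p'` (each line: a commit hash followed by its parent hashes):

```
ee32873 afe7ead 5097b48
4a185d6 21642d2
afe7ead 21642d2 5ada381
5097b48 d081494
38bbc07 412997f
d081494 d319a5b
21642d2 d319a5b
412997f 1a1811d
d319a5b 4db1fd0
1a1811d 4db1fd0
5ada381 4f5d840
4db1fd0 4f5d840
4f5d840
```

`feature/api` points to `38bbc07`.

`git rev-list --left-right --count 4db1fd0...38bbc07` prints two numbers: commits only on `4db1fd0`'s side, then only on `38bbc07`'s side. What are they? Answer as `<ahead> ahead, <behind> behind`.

Reachable from 4db1fd0: {4db1fd0, 4f5d840}.
Reachable from 38bbc07: {1a1811d, 38bbc07, 412997f, 4db1fd0, 4f5d840}.
Only in 4db1fd0's history (ahead): {} — 0.
Only in 38bbc07's history (behind): {1a1811d, 38bbc07, 412997f} — 3.

0 ahead, 3 behind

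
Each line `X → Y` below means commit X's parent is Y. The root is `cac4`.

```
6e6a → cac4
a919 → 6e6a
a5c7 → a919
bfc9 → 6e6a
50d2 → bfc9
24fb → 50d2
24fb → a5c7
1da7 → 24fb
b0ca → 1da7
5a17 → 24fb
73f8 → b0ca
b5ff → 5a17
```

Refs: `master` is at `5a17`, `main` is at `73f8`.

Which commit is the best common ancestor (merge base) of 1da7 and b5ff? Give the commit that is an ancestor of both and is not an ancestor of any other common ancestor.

Ancestors of 1da7: {1da7, 24fb, 50d2, 6e6a, a5c7, a919, bfc9, cac4}.
Ancestors of b5ff: {24fb, 50d2, 5a17, 6e6a, a5c7, a919, b5ff, bfc9, cac4}.
Common ancestors: {24fb, 50d2, 6e6a, a5c7, a919, bfc9, cac4}.
Among these, 24fb is not an ancestor of any other common ancestor — it is the merge base.

24fb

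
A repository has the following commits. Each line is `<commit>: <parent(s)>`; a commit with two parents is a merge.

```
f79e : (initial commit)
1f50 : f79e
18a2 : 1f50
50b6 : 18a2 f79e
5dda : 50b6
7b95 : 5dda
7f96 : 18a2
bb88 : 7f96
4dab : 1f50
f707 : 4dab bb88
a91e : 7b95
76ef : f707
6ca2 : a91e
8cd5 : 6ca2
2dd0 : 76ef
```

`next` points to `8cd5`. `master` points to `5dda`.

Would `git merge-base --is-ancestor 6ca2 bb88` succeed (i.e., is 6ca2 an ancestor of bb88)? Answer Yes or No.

Ancestors of bb88: {18a2, 1f50, 7f96, bb88, f79e}.
6ca2 is not in that set, so it is not an ancestor of bb88.

No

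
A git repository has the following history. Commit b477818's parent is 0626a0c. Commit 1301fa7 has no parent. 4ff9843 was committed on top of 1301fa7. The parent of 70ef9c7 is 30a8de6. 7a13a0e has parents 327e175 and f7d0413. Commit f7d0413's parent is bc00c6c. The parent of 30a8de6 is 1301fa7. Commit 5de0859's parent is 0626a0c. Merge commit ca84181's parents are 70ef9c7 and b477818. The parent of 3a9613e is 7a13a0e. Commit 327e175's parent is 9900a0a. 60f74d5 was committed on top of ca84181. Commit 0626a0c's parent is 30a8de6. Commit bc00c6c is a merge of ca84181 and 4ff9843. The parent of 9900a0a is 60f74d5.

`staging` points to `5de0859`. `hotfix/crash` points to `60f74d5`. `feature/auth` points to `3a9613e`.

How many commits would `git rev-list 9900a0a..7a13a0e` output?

Reachable from 7a13a0e: {0626a0c, 1301fa7, 30a8de6, 327e175, 4ff9843, 60f74d5, 70ef9c7, 7a13a0e, 9900a0a, b477818, bc00c6c, ca84181, f7d0413}.
Reachable from 9900a0a: {0626a0c, 1301fa7, 30a8de6, 60f74d5, 70ef9c7, 9900a0a, b477818, ca84181}.
In 7a13a0e's history but not 9900a0a's: {327e175, 4ff9843, 7a13a0e, bc00c6c, f7d0413} — 5 commits.

5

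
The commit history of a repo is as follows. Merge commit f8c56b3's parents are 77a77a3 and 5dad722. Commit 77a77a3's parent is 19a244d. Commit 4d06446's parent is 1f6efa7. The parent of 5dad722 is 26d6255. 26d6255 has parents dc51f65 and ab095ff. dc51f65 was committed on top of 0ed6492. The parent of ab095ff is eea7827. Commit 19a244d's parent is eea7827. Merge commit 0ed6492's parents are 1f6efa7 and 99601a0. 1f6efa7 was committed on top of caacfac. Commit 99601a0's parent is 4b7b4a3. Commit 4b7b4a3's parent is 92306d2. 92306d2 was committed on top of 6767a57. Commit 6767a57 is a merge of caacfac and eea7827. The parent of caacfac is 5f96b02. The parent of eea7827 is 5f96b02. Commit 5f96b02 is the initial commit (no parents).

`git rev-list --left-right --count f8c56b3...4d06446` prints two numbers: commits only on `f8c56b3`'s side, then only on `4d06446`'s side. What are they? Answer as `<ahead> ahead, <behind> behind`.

13 ahead, 1 behind

Reachable from f8c56b3: {0ed6492, 19a244d, 1f6efa7, 26d6255, 4b7b4a3, 5dad722, 5f96b02, 6767a57, 77a77a3, 92306d2, 99601a0, ab095ff, caacfac, dc51f65, eea7827, f8c56b3}.
Reachable from 4d06446: {1f6efa7, 4d06446, 5f96b02, caacfac}.
Only in f8c56b3's history (ahead): {0ed6492, 19a244d, 26d6255, 4b7b4a3, 5dad722, 6767a57, 77a77a3, 92306d2, 99601a0, ab095ff, dc51f65, eea7827, f8c56b3} — 13.
Only in 4d06446's history (behind): {4d06446} — 1.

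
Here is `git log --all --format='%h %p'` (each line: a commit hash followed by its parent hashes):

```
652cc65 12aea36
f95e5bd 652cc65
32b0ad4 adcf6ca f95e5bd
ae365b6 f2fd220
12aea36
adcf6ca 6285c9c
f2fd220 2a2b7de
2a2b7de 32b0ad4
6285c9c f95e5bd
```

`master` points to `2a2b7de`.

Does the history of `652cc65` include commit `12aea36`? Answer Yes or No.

Ancestors of 652cc65 (commits reachable by following parents): {12aea36, 652cc65}.
12aea36 is in that set, so it is an ancestor of 652cc65.

Yes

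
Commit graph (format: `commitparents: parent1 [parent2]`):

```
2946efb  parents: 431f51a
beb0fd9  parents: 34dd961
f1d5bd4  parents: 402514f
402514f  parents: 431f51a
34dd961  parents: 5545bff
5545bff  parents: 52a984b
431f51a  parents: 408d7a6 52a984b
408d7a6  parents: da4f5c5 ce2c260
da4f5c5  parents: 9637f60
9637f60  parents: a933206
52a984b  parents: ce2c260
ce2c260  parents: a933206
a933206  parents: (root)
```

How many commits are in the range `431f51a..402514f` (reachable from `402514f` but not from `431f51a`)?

1

Reachable from 402514f: {402514f, 408d7a6, 431f51a, 52a984b, 9637f60, a933206, ce2c260, da4f5c5}.
Reachable from 431f51a: {408d7a6, 431f51a, 52a984b, 9637f60, a933206, ce2c260, da4f5c5}.
In 402514f's history but not 431f51a's: {402514f} — 1 commit.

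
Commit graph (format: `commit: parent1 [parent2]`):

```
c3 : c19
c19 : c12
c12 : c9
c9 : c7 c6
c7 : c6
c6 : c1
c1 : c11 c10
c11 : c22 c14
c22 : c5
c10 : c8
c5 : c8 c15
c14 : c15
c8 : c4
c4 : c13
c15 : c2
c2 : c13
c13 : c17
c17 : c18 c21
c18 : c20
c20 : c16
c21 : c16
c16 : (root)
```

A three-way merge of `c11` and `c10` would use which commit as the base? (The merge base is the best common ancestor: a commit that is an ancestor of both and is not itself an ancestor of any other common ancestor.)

c8

Ancestors of c11: {c11, c13, c14, c15, c16, c17, c18, c2, c20, c21, c22, c4, c5, c8}.
Ancestors of c10: {c10, c13, c16, c17, c18, c20, c21, c4, c8}.
Common ancestors: {c13, c16, c17, c18, c20, c21, c4, c8}.
Among these, c8 is not an ancestor of any other common ancestor — it is the merge base.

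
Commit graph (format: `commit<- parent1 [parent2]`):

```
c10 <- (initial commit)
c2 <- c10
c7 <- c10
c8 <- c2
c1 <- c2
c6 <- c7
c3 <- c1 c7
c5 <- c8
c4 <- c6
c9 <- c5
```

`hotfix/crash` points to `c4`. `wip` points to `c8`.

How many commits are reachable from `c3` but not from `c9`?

Reachable from c3: {c1, c10, c2, c3, c7}.
Reachable from c9: {c10, c2, c5, c8, c9}.
In c3's history but not c9's: {c1, c3, c7} — 3 commits.

3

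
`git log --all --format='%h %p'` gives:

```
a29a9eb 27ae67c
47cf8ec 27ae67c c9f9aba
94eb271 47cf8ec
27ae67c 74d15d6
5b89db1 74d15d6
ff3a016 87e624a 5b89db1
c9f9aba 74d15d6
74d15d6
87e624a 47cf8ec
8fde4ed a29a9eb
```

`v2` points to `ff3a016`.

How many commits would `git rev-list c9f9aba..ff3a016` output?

5

Reachable from ff3a016: {27ae67c, 47cf8ec, 5b89db1, 74d15d6, 87e624a, c9f9aba, ff3a016}.
Reachable from c9f9aba: {74d15d6, c9f9aba}.
In ff3a016's history but not c9f9aba's: {27ae67c, 47cf8ec, 5b89db1, 87e624a, ff3a016} — 5 commits.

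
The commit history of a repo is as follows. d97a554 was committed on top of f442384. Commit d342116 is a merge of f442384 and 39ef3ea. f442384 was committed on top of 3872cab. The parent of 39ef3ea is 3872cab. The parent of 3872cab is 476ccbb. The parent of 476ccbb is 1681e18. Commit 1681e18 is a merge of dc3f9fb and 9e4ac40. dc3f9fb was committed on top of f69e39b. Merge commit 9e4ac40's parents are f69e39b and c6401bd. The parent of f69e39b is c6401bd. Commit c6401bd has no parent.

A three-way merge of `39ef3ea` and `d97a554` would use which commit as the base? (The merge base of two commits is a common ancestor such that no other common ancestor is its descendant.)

3872cab

Ancestors of 39ef3ea: {1681e18, 3872cab, 39ef3ea, 476ccbb, 9e4ac40, c6401bd, dc3f9fb, f69e39b}.
Ancestors of d97a554: {1681e18, 3872cab, 476ccbb, 9e4ac40, c6401bd, d97a554, dc3f9fb, f442384, f69e39b}.
Common ancestors: {1681e18, 3872cab, 476ccbb, 9e4ac40, c6401bd, dc3f9fb, f69e39b}.
Among these, 3872cab is not an ancestor of any other common ancestor — it is the merge base.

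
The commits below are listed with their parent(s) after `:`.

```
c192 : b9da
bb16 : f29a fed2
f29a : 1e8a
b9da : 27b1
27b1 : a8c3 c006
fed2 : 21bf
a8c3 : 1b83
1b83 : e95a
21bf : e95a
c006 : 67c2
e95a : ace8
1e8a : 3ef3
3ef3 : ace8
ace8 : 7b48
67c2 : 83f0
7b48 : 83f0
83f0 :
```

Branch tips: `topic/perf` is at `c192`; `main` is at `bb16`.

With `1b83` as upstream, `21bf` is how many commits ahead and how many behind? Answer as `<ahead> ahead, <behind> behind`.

Reachable from 21bf: {21bf, 7b48, 83f0, ace8, e95a}.
Reachable from 1b83: {1b83, 7b48, 83f0, ace8, e95a}.
Only in 21bf's history (ahead): {21bf} — 1.
Only in 1b83's history (behind): {1b83} — 1.

1 ahead, 1 behind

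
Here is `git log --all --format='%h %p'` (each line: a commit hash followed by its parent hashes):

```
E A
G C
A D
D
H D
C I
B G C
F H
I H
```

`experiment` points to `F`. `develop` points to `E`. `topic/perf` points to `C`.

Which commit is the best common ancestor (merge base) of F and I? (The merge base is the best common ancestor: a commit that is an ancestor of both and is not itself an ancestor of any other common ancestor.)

H

Ancestors of F: {D, F, H}.
Ancestors of I: {D, H, I}.
Common ancestors: {D, H}.
Among these, H is not an ancestor of any other common ancestor — it is the merge base.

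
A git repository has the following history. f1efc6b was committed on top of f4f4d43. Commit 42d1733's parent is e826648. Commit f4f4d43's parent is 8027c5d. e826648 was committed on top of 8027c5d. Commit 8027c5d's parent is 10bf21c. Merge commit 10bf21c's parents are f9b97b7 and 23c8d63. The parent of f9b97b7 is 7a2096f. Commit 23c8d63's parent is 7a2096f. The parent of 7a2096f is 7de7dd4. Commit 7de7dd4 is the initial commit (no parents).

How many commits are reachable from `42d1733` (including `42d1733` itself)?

Walking parent pointers from 42d1733: reachable set = {10bf21c, 23c8d63, 42d1733, 7a2096f, 7de7dd4, 8027c5d, e826648, f9b97b7}.
That is 8 commits.

8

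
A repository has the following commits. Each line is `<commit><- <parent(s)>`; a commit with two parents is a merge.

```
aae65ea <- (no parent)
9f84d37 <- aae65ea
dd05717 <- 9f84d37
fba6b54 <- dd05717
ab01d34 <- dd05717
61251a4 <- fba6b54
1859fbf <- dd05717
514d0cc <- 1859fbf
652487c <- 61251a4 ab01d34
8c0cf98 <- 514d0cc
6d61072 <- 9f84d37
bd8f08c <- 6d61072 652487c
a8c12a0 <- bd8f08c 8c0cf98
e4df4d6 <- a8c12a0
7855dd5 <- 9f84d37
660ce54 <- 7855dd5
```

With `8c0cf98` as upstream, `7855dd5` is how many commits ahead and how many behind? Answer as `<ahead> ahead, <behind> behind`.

1 ahead, 4 behind

Reachable from 7855dd5: {7855dd5, 9f84d37, aae65ea}.
Reachable from 8c0cf98: {1859fbf, 514d0cc, 8c0cf98, 9f84d37, aae65ea, dd05717}.
Only in 7855dd5's history (ahead): {7855dd5} — 1.
Only in 8c0cf98's history (behind): {1859fbf, 514d0cc, 8c0cf98, dd05717} — 4.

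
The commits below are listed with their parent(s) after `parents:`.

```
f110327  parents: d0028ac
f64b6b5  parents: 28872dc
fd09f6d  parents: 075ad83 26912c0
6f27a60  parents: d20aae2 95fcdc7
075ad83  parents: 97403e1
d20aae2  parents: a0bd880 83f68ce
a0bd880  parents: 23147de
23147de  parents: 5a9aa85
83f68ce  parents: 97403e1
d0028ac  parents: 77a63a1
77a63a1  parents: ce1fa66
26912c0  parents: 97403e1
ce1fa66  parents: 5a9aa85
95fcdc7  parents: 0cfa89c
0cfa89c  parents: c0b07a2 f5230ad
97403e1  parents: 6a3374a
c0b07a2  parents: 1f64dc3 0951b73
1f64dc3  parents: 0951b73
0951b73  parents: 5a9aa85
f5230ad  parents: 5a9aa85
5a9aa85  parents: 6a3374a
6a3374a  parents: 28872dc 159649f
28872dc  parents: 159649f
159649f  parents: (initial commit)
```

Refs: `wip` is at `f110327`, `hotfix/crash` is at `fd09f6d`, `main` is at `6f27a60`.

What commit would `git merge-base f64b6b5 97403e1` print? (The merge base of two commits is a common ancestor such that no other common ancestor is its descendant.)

28872dc

Ancestors of f64b6b5: {159649f, 28872dc, f64b6b5}.
Ancestors of 97403e1: {159649f, 28872dc, 6a3374a, 97403e1}.
Common ancestors: {159649f, 28872dc}.
Among these, 28872dc is not an ancestor of any other common ancestor — it is the merge base.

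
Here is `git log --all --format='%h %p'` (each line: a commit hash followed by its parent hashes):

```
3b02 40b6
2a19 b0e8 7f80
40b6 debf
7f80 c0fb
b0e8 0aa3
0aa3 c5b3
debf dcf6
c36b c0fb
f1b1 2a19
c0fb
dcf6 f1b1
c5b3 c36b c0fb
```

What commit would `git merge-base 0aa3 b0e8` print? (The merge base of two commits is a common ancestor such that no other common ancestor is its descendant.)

0aa3

Ancestors of 0aa3: {0aa3, c0fb, c36b, c5b3}.
Ancestors of b0e8: {0aa3, b0e8, c0fb, c36b, c5b3}.
Common ancestors: {0aa3, c0fb, c36b, c5b3}.
Among these, 0aa3 is not an ancestor of any other common ancestor — it is the merge base.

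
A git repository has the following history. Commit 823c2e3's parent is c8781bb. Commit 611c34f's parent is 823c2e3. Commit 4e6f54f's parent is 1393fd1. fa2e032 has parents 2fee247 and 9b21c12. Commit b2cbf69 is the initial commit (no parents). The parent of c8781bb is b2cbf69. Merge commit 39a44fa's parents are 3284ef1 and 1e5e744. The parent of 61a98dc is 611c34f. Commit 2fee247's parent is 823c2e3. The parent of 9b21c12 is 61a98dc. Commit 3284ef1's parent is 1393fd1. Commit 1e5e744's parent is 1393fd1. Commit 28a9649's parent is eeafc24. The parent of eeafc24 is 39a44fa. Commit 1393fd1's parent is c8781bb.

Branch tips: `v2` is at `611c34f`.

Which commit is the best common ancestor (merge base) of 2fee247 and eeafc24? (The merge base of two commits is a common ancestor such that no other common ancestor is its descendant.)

Ancestors of 2fee247: {2fee247, 823c2e3, b2cbf69, c8781bb}.
Ancestors of eeafc24: {1393fd1, 1e5e744, 3284ef1, 39a44fa, b2cbf69, c8781bb, eeafc24}.
Common ancestors: {b2cbf69, c8781bb}.
Among these, c8781bb is not an ancestor of any other common ancestor — it is the merge base.

c8781bb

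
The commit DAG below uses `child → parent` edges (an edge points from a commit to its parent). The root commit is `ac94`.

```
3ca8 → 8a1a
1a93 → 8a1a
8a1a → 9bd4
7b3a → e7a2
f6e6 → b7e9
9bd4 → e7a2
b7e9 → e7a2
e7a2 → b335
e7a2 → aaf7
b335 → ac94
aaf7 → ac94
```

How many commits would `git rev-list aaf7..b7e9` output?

3

Reachable from b7e9: {aaf7, ac94, b335, b7e9, e7a2}.
Reachable from aaf7: {aaf7, ac94}.
In b7e9's history but not aaf7's: {b335, b7e9, e7a2} — 3 commits.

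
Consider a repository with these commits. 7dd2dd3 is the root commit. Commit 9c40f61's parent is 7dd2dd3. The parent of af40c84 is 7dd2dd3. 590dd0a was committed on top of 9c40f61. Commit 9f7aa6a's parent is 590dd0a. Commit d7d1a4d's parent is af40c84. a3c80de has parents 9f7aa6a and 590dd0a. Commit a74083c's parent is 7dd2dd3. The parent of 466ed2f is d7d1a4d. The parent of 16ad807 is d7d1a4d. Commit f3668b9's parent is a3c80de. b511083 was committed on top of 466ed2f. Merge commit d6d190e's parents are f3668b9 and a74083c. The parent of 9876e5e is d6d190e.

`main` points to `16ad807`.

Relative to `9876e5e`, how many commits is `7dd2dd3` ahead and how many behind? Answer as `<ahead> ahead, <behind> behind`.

Reachable from 7dd2dd3: {7dd2dd3}.
Reachable from 9876e5e: {590dd0a, 7dd2dd3, 9876e5e, 9c40f61, 9f7aa6a, a3c80de, a74083c, d6d190e, f3668b9}.
Only in 7dd2dd3's history (ahead): {} — 0.
Only in 9876e5e's history (behind): {590dd0a, 9876e5e, 9c40f61, 9f7aa6a, a3c80de, a74083c, d6d190e, f3668b9} — 8.

0 ahead, 8 behind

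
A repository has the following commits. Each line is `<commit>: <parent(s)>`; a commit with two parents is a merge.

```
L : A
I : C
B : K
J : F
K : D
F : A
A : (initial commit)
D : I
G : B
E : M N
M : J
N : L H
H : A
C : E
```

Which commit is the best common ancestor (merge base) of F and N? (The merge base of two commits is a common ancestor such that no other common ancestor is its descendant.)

A

Ancestors of F: {A, F}.
Ancestors of N: {A, H, L, N}.
Common ancestors: {A}.
The only common ancestor is A, so it is the merge base.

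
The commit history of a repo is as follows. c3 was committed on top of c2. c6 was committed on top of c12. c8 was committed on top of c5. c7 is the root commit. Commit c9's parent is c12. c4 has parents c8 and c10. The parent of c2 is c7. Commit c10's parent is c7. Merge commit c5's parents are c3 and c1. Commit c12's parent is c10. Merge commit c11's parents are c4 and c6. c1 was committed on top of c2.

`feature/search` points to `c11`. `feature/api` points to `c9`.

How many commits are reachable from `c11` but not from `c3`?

Reachable from c11: {c1, c10, c11, c12, c2, c3, c4, c5, c6, c7, c8}.
Reachable from c3: {c2, c3, c7}.
In c11's history but not c3's: {c1, c10, c11, c12, c4, c5, c6, c8} — 8 commits.

8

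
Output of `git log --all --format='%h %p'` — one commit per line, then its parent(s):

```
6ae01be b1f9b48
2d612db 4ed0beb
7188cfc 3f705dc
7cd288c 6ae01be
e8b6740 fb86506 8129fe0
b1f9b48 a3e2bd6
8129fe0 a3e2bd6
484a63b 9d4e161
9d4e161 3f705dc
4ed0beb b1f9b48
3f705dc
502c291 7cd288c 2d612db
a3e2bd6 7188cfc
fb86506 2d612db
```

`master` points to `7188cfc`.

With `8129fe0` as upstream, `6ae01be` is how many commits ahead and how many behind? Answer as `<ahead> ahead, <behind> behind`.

Reachable from 6ae01be: {3f705dc, 6ae01be, 7188cfc, a3e2bd6, b1f9b48}.
Reachable from 8129fe0: {3f705dc, 7188cfc, 8129fe0, a3e2bd6}.
Only in 6ae01be's history (ahead): {6ae01be, b1f9b48} — 2.
Only in 8129fe0's history (behind): {8129fe0} — 1.

2 ahead, 1 behind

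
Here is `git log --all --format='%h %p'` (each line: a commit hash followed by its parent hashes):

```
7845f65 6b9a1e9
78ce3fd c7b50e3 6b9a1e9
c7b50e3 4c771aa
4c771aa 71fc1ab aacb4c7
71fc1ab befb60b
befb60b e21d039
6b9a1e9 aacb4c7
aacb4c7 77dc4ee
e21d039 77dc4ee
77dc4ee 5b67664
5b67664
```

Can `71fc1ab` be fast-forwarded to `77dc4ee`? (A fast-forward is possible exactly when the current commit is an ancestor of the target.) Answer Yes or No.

A fast-forward from 71fc1ab to 77dc4ee is possible iff 71fc1ab is an ancestor of 77dc4ee.
Ancestors of 77dc4ee: {5b67664, 77dc4ee}.
71fc1ab is not among them, so fast-forward is not possible.

No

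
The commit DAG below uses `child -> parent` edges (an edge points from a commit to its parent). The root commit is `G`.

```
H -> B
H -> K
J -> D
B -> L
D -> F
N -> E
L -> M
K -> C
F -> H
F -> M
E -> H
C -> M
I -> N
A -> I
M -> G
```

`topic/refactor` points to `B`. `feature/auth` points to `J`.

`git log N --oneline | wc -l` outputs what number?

9

Walking parent pointers from N: reachable set = {B, C, E, G, H, K, L, M, N}.
That is 9 commits.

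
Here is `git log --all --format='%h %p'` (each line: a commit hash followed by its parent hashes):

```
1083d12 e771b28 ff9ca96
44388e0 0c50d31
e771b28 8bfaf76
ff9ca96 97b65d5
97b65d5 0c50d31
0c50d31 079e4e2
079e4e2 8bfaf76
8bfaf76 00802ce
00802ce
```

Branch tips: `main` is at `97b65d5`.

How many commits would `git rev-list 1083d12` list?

8

Walking parent pointers from 1083d12: reachable set = {00802ce, 079e4e2, 0c50d31, 1083d12, 8bfaf76, 97b65d5, e771b28, ff9ca96}.
That is 8 commits.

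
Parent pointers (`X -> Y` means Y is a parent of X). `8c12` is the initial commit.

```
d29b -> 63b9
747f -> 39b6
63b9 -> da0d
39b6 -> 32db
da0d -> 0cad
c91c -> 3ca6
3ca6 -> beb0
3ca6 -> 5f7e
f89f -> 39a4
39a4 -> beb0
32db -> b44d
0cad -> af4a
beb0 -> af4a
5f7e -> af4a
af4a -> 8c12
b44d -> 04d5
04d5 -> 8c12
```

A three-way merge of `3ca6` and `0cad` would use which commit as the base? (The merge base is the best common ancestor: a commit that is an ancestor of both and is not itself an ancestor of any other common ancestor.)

af4a

Ancestors of 3ca6: {3ca6, 5f7e, 8c12, af4a, beb0}.
Ancestors of 0cad: {0cad, 8c12, af4a}.
Common ancestors: {8c12, af4a}.
Among these, af4a is not an ancestor of any other common ancestor — it is the merge base.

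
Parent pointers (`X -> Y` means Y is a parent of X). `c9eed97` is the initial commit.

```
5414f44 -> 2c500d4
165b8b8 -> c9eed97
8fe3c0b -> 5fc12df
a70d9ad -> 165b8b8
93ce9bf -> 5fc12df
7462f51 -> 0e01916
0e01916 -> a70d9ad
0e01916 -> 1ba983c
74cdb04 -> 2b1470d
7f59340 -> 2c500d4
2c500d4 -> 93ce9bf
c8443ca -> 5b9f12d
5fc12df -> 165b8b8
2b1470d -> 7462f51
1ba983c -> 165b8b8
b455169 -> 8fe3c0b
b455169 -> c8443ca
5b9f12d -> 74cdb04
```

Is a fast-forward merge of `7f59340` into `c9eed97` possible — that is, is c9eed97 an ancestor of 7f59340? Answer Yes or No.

A fast-forward from c9eed97 to 7f59340 is possible iff c9eed97 is an ancestor of 7f59340.
Ancestors of 7f59340: {165b8b8, 2c500d4, 5fc12df, 7f59340, 93ce9bf, c9eed97}.
c9eed97 is among them, so fast-forward is possible.

Yes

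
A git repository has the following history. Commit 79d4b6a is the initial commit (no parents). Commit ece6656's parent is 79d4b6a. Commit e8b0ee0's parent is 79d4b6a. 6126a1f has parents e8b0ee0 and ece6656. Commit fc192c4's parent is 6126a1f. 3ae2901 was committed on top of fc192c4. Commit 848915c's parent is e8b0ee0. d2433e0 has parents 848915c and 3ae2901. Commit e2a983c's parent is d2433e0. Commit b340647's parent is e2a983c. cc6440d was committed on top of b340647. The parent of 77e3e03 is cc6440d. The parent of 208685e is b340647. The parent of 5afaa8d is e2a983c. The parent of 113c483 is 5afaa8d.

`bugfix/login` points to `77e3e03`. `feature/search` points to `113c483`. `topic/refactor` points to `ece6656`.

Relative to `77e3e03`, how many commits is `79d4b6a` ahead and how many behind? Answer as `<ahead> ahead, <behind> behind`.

Reachable from 79d4b6a: {79d4b6a}.
Reachable from 77e3e03: {3ae2901, 6126a1f, 77e3e03, 79d4b6a, 848915c, b340647, cc6440d, d2433e0, e2a983c, e8b0ee0, ece6656, fc192c4}.
Only in 79d4b6a's history (ahead): {} — 0.
Only in 77e3e03's history (behind): {3ae2901, 6126a1f, 77e3e03, 848915c, b340647, cc6440d, d2433e0, e2a983c, e8b0ee0, ece6656, fc192c4} — 11.

0 ahead, 11 behind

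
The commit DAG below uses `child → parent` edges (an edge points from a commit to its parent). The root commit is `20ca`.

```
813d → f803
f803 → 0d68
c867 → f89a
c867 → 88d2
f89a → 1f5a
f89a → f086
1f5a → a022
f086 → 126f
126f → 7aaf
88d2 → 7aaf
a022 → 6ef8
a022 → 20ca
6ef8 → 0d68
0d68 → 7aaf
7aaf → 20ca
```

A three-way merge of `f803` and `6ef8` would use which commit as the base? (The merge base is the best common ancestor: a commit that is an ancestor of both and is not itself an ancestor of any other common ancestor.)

0d68

Ancestors of f803: {0d68, 20ca, 7aaf, f803}.
Ancestors of 6ef8: {0d68, 20ca, 6ef8, 7aaf}.
Common ancestors: {0d68, 20ca, 7aaf}.
Among these, 0d68 is not an ancestor of any other common ancestor — it is the merge base.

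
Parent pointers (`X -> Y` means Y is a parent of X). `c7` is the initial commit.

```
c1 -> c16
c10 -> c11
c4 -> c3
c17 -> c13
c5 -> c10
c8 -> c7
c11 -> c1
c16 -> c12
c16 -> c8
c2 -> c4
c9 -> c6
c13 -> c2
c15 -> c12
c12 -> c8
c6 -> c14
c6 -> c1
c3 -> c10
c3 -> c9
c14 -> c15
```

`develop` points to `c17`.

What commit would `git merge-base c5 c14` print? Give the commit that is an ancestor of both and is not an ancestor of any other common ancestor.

c12

Ancestors of c5: {c1, c10, c11, c12, c16, c5, c7, c8}.
Ancestors of c14: {c12, c14, c15, c7, c8}.
Common ancestors: {c12, c7, c8}.
Among these, c12 is not an ancestor of any other common ancestor — it is the merge base.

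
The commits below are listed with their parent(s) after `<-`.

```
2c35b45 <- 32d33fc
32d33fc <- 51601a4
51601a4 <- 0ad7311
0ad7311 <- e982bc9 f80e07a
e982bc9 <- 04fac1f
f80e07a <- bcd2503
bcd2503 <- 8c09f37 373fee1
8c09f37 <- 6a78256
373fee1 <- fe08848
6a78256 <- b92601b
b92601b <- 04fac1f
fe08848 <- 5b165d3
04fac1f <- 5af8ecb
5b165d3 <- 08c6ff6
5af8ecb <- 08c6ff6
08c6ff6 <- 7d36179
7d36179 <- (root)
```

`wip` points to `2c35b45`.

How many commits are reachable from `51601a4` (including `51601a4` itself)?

Walking parent pointers from 51601a4: reachable set = {04fac1f, 08c6ff6, 0ad7311, 373fee1, 51601a4, 5af8ecb, 5b165d3, 6a78256, 7d36179, 8c09f37, b92601b, bcd2503, e982bc9, f80e07a, fe08848}.
That is 15 commits.

15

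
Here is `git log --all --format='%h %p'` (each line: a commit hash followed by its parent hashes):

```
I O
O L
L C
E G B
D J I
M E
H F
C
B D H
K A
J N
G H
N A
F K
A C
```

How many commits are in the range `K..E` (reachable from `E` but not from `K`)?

11

Reachable from E: {A, B, C, D, E, F, G, H, I, J, K, L, N, O}.
Reachable from K: {A, C, K}.
In E's history but not K's: {B, D, E, F, G, H, I, J, L, N, O} — 11 commits.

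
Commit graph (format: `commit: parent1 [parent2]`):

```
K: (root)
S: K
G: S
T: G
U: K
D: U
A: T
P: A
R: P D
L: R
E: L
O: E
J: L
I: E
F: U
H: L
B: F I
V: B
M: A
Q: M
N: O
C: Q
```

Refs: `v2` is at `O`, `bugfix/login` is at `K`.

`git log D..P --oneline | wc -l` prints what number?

5

Reachable from P: {A, G, K, P, S, T}.
Reachable from D: {D, K, U}.
In P's history but not D's: {A, G, P, S, T} — 5 commits.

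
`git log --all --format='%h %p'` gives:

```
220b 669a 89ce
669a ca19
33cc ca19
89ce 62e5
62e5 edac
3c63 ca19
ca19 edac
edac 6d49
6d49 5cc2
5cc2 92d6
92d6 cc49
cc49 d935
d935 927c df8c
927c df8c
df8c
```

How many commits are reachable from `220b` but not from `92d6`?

Reachable from 220b: {220b, 5cc2, 62e5, 669a, 6d49, 89ce, 927c, 92d6, ca19, cc49, d935, df8c, edac}.
Reachable from 92d6: {927c, 92d6, cc49, d935, df8c}.
In 220b's history but not 92d6's: {220b, 5cc2, 62e5, 669a, 6d49, 89ce, ca19, edac} — 8 commits.

8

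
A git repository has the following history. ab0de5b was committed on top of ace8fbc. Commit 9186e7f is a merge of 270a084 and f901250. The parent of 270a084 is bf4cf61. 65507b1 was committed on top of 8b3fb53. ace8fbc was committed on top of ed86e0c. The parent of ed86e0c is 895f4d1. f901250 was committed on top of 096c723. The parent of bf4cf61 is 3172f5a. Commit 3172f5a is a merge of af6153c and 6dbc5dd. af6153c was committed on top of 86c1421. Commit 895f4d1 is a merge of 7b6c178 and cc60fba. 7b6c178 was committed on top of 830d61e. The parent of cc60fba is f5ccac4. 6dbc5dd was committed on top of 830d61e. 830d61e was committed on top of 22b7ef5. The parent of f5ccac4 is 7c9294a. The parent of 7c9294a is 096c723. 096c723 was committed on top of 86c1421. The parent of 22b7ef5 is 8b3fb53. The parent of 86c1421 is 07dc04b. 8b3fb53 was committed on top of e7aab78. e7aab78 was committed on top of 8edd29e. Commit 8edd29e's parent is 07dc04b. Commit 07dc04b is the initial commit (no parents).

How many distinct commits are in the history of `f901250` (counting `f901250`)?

Walking parent pointers from f901250: reachable set = {07dc04b, 096c723, 86c1421, f901250}.
That is 4 commits.

4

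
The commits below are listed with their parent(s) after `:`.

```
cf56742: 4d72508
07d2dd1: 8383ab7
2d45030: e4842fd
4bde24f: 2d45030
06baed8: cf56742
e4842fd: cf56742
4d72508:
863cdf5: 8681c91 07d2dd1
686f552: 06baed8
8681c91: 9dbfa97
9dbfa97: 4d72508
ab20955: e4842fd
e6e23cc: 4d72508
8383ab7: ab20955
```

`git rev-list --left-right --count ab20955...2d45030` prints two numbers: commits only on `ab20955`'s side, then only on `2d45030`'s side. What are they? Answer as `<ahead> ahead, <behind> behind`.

1 ahead, 1 behind

Reachable from ab20955: {4d72508, ab20955, cf56742, e4842fd}.
Reachable from 2d45030: {2d45030, 4d72508, cf56742, e4842fd}.
Only in ab20955's history (ahead): {ab20955} — 1.
Only in 2d45030's history (behind): {2d45030} — 1.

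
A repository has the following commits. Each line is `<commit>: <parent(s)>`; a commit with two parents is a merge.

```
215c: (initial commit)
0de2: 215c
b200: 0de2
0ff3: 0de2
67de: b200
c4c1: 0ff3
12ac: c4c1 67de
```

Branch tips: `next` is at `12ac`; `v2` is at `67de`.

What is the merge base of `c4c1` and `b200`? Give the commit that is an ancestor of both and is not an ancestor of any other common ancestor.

0de2

Ancestors of c4c1: {0de2, 0ff3, 215c, c4c1}.
Ancestors of b200: {0de2, 215c, b200}.
Common ancestors: {0de2, 215c}.
Among these, 0de2 is not an ancestor of any other common ancestor — it is the merge base.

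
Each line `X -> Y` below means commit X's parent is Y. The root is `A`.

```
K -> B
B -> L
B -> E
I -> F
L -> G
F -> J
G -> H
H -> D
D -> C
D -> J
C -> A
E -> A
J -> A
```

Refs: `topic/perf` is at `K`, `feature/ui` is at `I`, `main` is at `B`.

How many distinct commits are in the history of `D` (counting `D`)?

Walking parent pointers from D: reachable set = {A, C, D, J}.
That is 4 commits.

4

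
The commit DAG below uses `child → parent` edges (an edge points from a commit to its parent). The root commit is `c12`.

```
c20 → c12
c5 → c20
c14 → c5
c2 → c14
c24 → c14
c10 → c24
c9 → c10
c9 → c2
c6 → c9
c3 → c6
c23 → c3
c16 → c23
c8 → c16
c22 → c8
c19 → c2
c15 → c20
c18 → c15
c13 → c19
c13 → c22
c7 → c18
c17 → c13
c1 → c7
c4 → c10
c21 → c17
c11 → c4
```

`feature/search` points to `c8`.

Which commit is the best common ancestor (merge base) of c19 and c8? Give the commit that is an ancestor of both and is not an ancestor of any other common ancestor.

c2

Ancestors of c19: {c12, c14, c19, c2, c20, c5}.
Ancestors of c8: {c10, c12, c14, c16, c2, c20, c23, c24, c3, c5, c6, c8, c9}.
Common ancestors: {c12, c14, c2, c20, c5}.
Among these, c2 is not an ancestor of any other common ancestor — it is the merge base.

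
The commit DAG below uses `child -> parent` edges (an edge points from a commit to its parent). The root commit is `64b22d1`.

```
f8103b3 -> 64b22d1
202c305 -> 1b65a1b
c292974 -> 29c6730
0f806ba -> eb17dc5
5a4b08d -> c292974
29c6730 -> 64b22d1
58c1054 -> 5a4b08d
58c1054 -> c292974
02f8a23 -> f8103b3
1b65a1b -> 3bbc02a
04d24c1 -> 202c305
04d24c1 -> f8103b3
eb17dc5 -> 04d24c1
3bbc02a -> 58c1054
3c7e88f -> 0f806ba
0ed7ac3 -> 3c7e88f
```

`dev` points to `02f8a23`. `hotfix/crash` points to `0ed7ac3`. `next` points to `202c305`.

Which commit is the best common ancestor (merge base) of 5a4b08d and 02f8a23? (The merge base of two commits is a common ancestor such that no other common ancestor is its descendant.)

64b22d1

Ancestors of 5a4b08d: {29c6730, 5a4b08d, 64b22d1, c292974}.
Ancestors of 02f8a23: {02f8a23, 64b22d1, f8103b3}.
Common ancestors: {64b22d1}.
The only common ancestor is 64b22d1, so it is the merge base.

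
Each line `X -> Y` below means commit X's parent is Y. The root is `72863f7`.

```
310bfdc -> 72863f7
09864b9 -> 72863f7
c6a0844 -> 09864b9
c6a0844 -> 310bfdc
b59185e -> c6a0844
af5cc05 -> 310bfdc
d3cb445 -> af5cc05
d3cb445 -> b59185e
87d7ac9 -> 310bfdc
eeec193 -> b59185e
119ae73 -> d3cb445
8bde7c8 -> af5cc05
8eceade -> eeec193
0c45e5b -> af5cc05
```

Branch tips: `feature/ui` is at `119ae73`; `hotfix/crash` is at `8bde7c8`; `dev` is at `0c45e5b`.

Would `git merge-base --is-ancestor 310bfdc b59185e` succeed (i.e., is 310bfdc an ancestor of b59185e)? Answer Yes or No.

Yes

Ancestors of b59185e (commits reachable by following parents): {09864b9, 310bfdc, 72863f7, b59185e, c6a0844}.
310bfdc is in that set, so it is an ancestor of b59185e.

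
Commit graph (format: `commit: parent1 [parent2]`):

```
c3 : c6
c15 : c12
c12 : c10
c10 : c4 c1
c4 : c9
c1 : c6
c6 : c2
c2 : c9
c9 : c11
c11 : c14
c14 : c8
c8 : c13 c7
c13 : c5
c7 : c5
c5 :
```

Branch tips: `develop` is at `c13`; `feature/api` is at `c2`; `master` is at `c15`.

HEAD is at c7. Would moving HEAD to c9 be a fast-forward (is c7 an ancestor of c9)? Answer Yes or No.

A fast-forward from c7 to c9 is possible iff c7 is an ancestor of c9.
Ancestors of c9: {c11, c13, c14, c5, c7, c8, c9}.
c7 is among them, so fast-forward is possible.

Yes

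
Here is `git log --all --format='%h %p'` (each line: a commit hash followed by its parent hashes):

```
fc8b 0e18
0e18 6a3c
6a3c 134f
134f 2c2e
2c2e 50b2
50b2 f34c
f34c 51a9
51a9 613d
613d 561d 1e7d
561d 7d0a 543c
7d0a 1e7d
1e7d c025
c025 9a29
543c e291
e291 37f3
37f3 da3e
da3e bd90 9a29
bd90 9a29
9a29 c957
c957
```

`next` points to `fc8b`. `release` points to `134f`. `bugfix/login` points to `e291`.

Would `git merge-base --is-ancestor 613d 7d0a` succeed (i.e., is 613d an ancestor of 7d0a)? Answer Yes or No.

No

Ancestors of 7d0a: {1e7d, 7d0a, 9a29, c025, c957}.
613d is not in that set, so it is not an ancestor of 7d0a.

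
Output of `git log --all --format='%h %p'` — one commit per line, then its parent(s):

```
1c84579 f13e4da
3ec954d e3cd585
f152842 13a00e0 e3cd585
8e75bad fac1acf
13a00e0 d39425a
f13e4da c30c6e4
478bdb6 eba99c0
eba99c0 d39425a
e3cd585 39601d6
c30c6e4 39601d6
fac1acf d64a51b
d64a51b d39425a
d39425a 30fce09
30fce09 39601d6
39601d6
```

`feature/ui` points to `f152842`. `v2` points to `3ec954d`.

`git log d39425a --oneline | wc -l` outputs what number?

Walking parent pointers from d39425a: reachable set = {30fce09, 39601d6, d39425a}.
That is 3 commits.

3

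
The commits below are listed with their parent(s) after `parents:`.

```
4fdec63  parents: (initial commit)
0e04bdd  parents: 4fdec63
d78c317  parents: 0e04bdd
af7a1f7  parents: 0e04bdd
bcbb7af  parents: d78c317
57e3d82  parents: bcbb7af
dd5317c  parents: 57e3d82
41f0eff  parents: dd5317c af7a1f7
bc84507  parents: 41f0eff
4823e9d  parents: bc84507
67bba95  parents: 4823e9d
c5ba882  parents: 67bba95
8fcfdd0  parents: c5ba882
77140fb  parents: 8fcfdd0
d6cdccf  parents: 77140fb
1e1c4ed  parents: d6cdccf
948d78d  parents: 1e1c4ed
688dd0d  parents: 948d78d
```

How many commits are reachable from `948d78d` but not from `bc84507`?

Reachable from 948d78d: {0e04bdd, 1e1c4ed, 41f0eff, 4823e9d, 4fdec63, 57e3d82, 67bba95, 77140fb, 8fcfdd0, 948d78d, af7a1f7, bc84507, bcbb7af, c5ba882, d6cdccf, d78c317, dd5317c}.
Reachable from bc84507: {0e04bdd, 41f0eff, 4fdec63, 57e3d82, af7a1f7, bc84507, bcbb7af, d78c317, dd5317c}.
In 948d78d's history but not bc84507's: {1e1c4ed, 4823e9d, 67bba95, 77140fb, 8fcfdd0, 948d78d, c5ba882, d6cdccf} — 8 commits.

8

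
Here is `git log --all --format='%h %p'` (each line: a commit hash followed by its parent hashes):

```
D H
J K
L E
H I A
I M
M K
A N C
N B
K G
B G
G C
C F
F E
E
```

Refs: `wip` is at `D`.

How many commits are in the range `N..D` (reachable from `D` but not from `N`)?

6

Reachable from D: {A, B, C, D, E, F, G, H, I, K, M, N}.
Reachable from N: {B, C, E, F, G, N}.
In D's history but not N's: {A, D, H, I, K, M} — 6 commits.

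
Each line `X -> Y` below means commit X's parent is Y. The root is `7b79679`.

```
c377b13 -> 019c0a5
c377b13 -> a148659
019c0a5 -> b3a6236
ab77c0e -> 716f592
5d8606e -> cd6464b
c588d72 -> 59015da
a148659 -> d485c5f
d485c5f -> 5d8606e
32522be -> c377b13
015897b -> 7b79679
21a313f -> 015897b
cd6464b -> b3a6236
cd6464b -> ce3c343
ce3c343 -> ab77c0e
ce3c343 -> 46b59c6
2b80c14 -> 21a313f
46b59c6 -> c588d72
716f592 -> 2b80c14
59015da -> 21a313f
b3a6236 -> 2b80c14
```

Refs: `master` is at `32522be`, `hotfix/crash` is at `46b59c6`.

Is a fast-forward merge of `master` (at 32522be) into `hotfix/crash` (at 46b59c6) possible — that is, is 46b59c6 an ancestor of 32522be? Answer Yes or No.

Yes

A fast-forward from 46b59c6 to 32522be is possible iff 46b59c6 is an ancestor of 32522be.
Ancestors of 32522be: {015897b, 019c0a5, 21a313f, 2b80c14, 32522be, 46b59c6, 59015da, 5d8606e, 716f592, 7b79679, a148659, ab77c0e, b3a6236, c377b13, c588d72, cd6464b, ce3c343, d485c5f}.
46b59c6 is among them, so fast-forward is possible.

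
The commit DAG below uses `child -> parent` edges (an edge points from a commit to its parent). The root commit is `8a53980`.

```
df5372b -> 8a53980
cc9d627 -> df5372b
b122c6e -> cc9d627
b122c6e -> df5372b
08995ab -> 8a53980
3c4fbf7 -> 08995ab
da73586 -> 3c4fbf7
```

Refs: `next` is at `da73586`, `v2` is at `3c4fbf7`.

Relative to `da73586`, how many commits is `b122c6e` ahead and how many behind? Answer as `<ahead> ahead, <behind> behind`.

3 ahead, 3 behind

Reachable from b122c6e: {8a53980, b122c6e, cc9d627, df5372b}.
Reachable from da73586: {08995ab, 3c4fbf7, 8a53980, da73586}.
Only in b122c6e's history (ahead): {b122c6e, cc9d627, df5372b} — 3.
Only in da73586's history (behind): {08995ab, 3c4fbf7, da73586} — 3.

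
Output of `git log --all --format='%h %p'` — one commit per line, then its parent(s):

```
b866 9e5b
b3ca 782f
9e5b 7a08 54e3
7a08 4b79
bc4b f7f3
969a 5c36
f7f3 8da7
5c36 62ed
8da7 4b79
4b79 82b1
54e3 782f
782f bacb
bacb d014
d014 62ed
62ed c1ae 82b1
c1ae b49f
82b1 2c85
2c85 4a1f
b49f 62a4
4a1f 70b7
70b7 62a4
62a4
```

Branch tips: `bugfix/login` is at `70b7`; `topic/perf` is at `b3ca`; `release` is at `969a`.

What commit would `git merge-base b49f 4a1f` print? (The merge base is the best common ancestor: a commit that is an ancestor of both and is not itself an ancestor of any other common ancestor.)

Ancestors of b49f: {62a4, b49f}.
Ancestors of 4a1f: {4a1f, 62a4, 70b7}.
Common ancestors: {62a4}.
The only common ancestor is 62a4, so it is the merge base.

62a4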